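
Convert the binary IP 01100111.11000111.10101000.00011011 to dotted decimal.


01100111 = 103
11000111 = 199
10101000 = 168
00011011 = 27
IP: 103.199.168.27


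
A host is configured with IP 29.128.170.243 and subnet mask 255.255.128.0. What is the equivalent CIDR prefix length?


Binary: 11111111.11111111.10000000.00000000
Count leading 1s
Prefix: /17


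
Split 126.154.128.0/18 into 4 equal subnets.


New prefix = 18 + 2 = 20
Each subnet has 4096 addresses
  126.154.128.0/20
  126.154.144.0/20
  126.154.160.0/20
  126.154.176.0/20
Subnets: 126.154.128.0/20, 126.154.144.0/20, 126.154.160.0/20, 126.154.176.0/20


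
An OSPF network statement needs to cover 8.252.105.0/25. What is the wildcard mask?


Subnet mask: 255.255.255.128
Wildcard = 255.255.255.255 - subnet mask
255 - 255 = 0
255 - 255 = 0
255 - 255 = 0
255 - 128 = 127
Wildcard: 0.0.0.127


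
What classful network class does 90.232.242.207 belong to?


First octet: 90
Binary: 01011010
0xxxxxxx -> Class A (1-126)
Class A, default mask 255.0.0.0 (/8)


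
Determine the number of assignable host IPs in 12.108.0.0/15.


Host bits = 32 - 15 = 17
Total addresses = 2^17 = 131072
Usable = total - 2 (network and broadcast)
Usable hosts: 131070


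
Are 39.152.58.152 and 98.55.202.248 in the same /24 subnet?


Mask: 255.255.255.0
39.152.58.152 AND mask = 39.152.58.0
98.55.202.248 AND mask = 98.55.202.0
No, different subnets (39.152.58.0 vs 98.55.202.0)


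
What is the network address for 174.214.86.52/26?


IP:   10101110.11010110.01010110.00110100
Mask: 11111111.11111111.11111111.11000000
AND operation:
Net:  10101110.11010110.01010110.00000000
Network: 174.214.86.0/26


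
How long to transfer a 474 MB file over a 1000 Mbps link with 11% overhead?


Effective throughput = 1000 * (1 - 11/100) = 890 Mbps
File size in Mb = 474 * 8 = 3792 Mb
Time = 3792 / 890
Time = 4.2607 seconds


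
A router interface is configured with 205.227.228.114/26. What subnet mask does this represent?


/26 means 26 network bits, 6 host bits
Binary: 11111111111111111111111111000000
Mask: 255.255.255.192


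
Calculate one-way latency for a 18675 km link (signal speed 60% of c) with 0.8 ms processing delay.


Speed = 0.6 * 3e5 km/s = 180000 km/s
Propagation delay = 18675 / 180000 = 0.1037 s = 103.75 ms
Processing delay = 0.8 ms
Total one-way latency = 104.55 ms


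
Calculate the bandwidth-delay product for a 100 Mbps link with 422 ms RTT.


BDP = bandwidth * RTT
= 100 Mbps * 422 ms
= 100 * 1e6 * 422 / 1000 bits
= 42200000 bits
= 5275000 bytes
= 5151.3672 KB
BDP = 42200000 bits (5275000 bytes)


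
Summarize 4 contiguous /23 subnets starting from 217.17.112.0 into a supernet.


Original prefix: /23
Number of subnets: 4 = 2^2
New prefix = 23 - 2 = 21
Supernet: 217.17.112.0/21


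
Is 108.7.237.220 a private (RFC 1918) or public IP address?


RFC 1918 private ranges:
  10.0.0.0/8 (10.0.0.0 - 10.255.255.255)
  172.16.0.0/12 (172.16.0.0 - 172.31.255.255)
  192.168.0.0/16 (192.168.0.0 - 192.168.255.255)
Public (not in any RFC 1918 range)


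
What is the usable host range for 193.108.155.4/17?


Network: 193.108.128.0
Broadcast: 193.108.255.255
First usable = network + 1
Last usable = broadcast - 1
Range: 193.108.128.1 to 193.108.255.254


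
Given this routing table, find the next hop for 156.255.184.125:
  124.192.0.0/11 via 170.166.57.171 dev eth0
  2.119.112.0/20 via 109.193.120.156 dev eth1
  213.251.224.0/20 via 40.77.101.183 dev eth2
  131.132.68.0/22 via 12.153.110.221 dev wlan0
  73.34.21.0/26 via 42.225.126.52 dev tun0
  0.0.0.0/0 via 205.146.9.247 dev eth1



Longest prefix match for 156.255.184.125:
  /11 124.192.0.0: no
  /20 2.119.112.0: no
  /20 213.251.224.0: no
  /22 131.132.68.0: no
  /26 73.34.21.0: no
  /0 0.0.0.0: MATCH
Selected: next-hop 205.146.9.247 via eth1 (matched /0)


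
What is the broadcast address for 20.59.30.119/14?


Network: 20.56.0.0/14
Host bits = 18
Set all host bits to 1:
Broadcast: 20.59.255.255


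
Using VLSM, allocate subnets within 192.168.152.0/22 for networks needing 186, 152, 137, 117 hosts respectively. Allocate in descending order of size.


186 hosts -> /24 (254 usable): 192.168.152.0/24
152 hosts -> /24 (254 usable): 192.168.153.0/24
137 hosts -> /24 (254 usable): 192.168.154.0/24
117 hosts -> /25 (126 usable): 192.168.155.0/25
Allocation: 192.168.152.0/24 (186 hosts, 254 usable); 192.168.153.0/24 (152 hosts, 254 usable); 192.168.154.0/24 (137 hosts, 254 usable); 192.168.155.0/25 (117 hosts, 126 usable)


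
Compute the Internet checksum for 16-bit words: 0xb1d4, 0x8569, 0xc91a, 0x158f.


Sum all words (with carry folding):
+ 0xb1d4 = 0xb1d4
+ 0x8569 = 0x373e
+ 0xc91a = 0x0059
+ 0x158f = 0x15e8
One's complement: ~0x15e8
Checksum = 0xea17


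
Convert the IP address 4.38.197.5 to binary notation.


4 = 00000100
38 = 00100110
197 = 11000101
5 = 00000101
Binary: 00000100.00100110.11000101.00000101


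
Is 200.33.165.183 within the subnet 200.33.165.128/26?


Subnet network: 200.33.165.128
Test IP AND mask: 200.33.165.128
Yes, 200.33.165.183 is in 200.33.165.128/26


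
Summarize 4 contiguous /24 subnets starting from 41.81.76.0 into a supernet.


Original prefix: /24
Number of subnets: 4 = 2^2
New prefix = 24 - 2 = 22
Supernet: 41.81.76.0/22


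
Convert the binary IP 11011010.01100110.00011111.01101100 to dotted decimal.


11011010 = 218
01100110 = 102
00011111 = 31
01101100 = 108
IP: 218.102.31.108


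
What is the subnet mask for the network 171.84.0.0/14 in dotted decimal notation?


/14 means 14 network bits, 18 host bits
Binary: 11111111111111000000000000000000
Mask: 255.252.0.0


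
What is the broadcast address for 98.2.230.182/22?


Network: 98.2.228.0/22
Host bits = 10
Set all host bits to 1:
Broadcast: 98.2.231.255


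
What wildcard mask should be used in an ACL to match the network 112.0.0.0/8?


Subnet mask: 255.0.0.0
Wildcard = 255.255.255.255 - subnet mask
255 - 255 = 0
255 - 0 = 255
255 - 0 = 255
255 - 0 = 255
Wildcard: 0.255.255.255


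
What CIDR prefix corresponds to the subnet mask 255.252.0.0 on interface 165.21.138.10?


Binary: 11111111.11111100.00000000.00000000
Count leading 1s
Prefix: /14


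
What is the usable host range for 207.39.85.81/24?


Network: 207.39.85.0
Broadcast: 207.39.85.255
First usable = network + 1
Last usable = broadcast - 1
Range: 207.39.85.1 to 207.39.85.254


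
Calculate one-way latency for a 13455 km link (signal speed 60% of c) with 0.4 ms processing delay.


Speed = 0.6 * 3e5 km/s = 180000 km/s
Propagation delay = 13455 / 180000 = 0.0747 s = 74.75 ms
Processing delay = 0.4 ms
Total one-way latency = 75.15 ms


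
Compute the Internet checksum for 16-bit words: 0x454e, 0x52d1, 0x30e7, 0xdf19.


Sum all words (with carry folding):
+ 0x454e = 0x454e
+ 0x52d1 = 0x981f
+ 0x30e7 = 0xc906
+ 0xdf19 = 0xa820
One's complement: ~0xa820
Checksum = 0x57df


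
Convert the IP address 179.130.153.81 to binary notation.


179 = 10110011
130 = 10000010
153 = 10011001
81 = 01010001
Binary: 10110011.10000010.10011001.01010001


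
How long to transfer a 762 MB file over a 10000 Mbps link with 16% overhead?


Effective throughput = 10000 * (1 - 16/100) = 8400 Mbps
File size in Mb = 762 * 8 = 6096 Mb
Time = 6096 / 8400
Time = 0.7257 seconds


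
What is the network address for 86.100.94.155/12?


IP:   01010110.01100100.01011110.10011011
Mask: 11111111.11110000.00000000.00000000
AND operation:
Net:  01010110.01100000.00000000.00000000
Network: 86.96.0.0/12


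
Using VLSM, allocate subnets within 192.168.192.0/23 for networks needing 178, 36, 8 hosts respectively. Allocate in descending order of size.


178 hosts -> /24 (254 usable): 192.168.192.0/24
36 hosts -> /26 (62 usable): 192.168.193.0/26
8 hosts -> /28 (14 usable): 192.168.193.64/28
Allocation: 192.168.192.0/24 (178 hosts, 254 usable); 192.168.193.0/26 (36 hosts, 62 usable); 192.168.193.64/28 (8 hosts, 14 usable)


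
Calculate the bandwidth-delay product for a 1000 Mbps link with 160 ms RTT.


BDP = bandwidth * RTT
= 1000 Mbps * 160 ms
= 1000 * 1e6 * 160 / 1000 bits
= 160000000 bits
= 20000000 bytes
= 19531.25 KB
BDP = 160000000 bits (20000000 bytes)


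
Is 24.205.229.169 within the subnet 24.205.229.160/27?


Subnet network: 24.205.229.160
Test IP AND mask: 24.205.229.160
Yes, 24.205.229.169 is in 24.205.229.160/27


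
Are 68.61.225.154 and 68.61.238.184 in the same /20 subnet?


Mask: 255.255.240.0
68.61.225.154 AND mask = 68.61.224.0
68.61.238.184 AND mask = 68.61.224.0
Yes, same subnet (68.61.224.0)


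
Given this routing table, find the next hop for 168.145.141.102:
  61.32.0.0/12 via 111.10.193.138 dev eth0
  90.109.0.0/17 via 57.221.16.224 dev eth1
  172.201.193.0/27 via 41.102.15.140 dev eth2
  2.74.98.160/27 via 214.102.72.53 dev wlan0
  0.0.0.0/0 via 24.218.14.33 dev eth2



Longest prefix match for 168.145.141.102:
  /12 61.32.0.0: no
  /17 90.109.0.0: no
  /27 172.201.193.0: no
  /27 2.74.98.160: no
  /0 0.0.0.0: MATCH
Selected: next-hop 24.218.14.33 via eth2 (matched /0)


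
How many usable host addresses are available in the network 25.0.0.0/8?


Host bits = 32 - 8 = 24
Total addresses = 2^24 = 16777216
Usable = total - 2 (network and broadcast)
Usable hosts: 16777214


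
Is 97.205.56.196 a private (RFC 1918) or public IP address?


RFC 1918 private ranges:
  10.0.0.0/8 (10.0.0.0 - 10.255.255.255)
  172.16.0.0/12 (172.16.0.0 - 172.31.255.255)
  192.168.0.0/16 (192.168.0.0 - 192.168.255.255)
Public (not in any RFC 1918 range)


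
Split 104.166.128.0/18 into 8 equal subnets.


New prefix = 18 + 3 = 21
Each subnet has 2048 addresses
  104.166.128.0/21
  104.166.136.0/21
  104.166.144.0/21
  104.166.152.0/21
  104.166.160.0/21
  104.166.168.0/21
  104.166.176.0/21
  104.166.184.0/21
Subnets: 104.166.128.0/21, 104.166.136.0/21, 104.166.144.0/21, 104.166.152.0/21, 104.166.160.0/21, 104.166.168.0/21, 104.166.176.0/21, 104.166.184.0/21


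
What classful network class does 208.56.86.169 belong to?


First octet: 208
Binary: 11010000
110xxxxx -> Class C (192-223)
Class C, default mask 255.255.255.0 (/24)


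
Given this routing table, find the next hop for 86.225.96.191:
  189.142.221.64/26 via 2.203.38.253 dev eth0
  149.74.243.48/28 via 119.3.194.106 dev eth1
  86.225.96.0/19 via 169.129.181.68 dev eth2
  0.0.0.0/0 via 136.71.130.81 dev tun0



Longest prefix match for 86.225.96.191:
  /26 189.142.221.64: no
  /28 149.74.243.48: no
  /19 86.225.96.0: MATCH
  /0 0.0.0.0: MATCH
Selected: next-hop 169.129.181.68 via eth2 (matched /19)


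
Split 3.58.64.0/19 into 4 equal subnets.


New prefix = 19 + 2 = 21
Each subnet has 2048 addresses
  3.58.64.0/21
  3.58.72.0/21
  3.58.80.0/21
  3.58.88.0/21
Subnets: 3.58.64.0/21, 3.58.72.0/21, 3.58.80.0/21, 3.58.88.0/21


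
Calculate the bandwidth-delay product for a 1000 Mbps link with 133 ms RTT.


BDP = bandwidth * RTT
= 1000 Mbps * 133 ms
= 1000 * 1e6 * 133 / 1000 bits
= 133000000 bits
= 16625000 bytes
= 16235.3516 KB
BDP = 133000000 bits (16625000 bytes)


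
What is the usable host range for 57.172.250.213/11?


Network: 57.160.0.0
Broadcast: 57.191.255.255
First usable = network + 1
Last usable = broadcast - 1
Range: 57.160.0.1 to 57.191.255.254


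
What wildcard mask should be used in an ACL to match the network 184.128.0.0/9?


Subnet mask: 255.128.0.0
Wildcard = 255.255.255.255 - subnet mask
255 - 255 = 0
255 - 128 = 127
255 - 0 = 255
255 - 0 = 255
Wildcard: 0.127.255.255


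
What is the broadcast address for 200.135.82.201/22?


Network: 200.135.80.0/22
Host bits = 10
Set all host bits to 1:
Broadcast: 200.135.83.255


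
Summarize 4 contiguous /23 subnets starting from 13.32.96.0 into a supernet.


Original prefix: /23
Number of subnets: 4 = 2^2
New prefix = 23 - 2 = 21
Supernet: 13.32.96.0/21


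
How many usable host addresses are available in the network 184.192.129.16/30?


Host bits = 32 - 30 = 2
Total addresses = 2^2 = 4
Usable = total - 2 (network and broadcast)
Usable hosts: 2


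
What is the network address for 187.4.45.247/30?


IP:   10111011.00000100.00101101.11110111
Mask: 11111111.11111111.11111111.11111100
AND operation:
Net:  10111011.00000100.00101101.11110100
Network: 187.4.45.244/30


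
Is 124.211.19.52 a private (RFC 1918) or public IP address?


RFC 1918 private ranges:
  10.0.0.0/8 (10.0.0.0 - 10.255.255.255)
  172.16.0.0/12 (172.16.0.0 - 172.31.255.255)
  192.168.0.0/16 (192.168.0.0 - 192.168.255.255)
Public (not in any RFC 1918 range)


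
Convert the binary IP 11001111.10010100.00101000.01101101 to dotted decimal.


11001111 = 207
10010100 = 148
00101000 = 40
01101101 = 109
IP: 207.148.40.109


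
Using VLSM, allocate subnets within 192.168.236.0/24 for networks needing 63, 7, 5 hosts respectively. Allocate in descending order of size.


63 hosts -> /25 (126 usable): 192.168.236.0/25
7 hosts -> /28 (14 usable): 192.168.236.128/28
5 hosts -> /29 (6 usable): 192.168.236.144/29
Allocation: 192.168.236.0/25 (63 hosts, 126 usable); 192.168.236.128/28 (7 hosts, 14 usable); 192.168.236.144/29 (5 hosts, 6 usable)


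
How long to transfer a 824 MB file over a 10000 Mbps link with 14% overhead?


Effective throughput = 10000 * (1 - 14/100) = 8600 Mbps
File size in Mb = 824 * 8 = 6592 Mb
Time = 6592 / 8600
Time = 0.7665 seconds


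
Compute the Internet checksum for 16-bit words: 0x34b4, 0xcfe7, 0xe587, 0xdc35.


Sum all words (with carry folding):
+ 0x34b4 = 0x34b4
+ 0xcfe7 = 0x049c
+ 0xe587 = 0xea23
+ 0xdc35 = 0xc659
One's complement: ~0xc659
Checksum = 0x39a6


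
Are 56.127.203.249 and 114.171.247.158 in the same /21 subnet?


Mask: 255.255.248.0
56.127.203.249 AND mask = 56.127.200.0
114.171.247.158 AND mask = 114.171.240.0
No, different subnets (56.127.200.0 vs 114.171.240.0)


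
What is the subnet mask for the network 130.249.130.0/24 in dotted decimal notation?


/24 means 24 network bits, 8 host bits
Binary: 11111111111111111111111100000000
Mask: 255.255.255.0


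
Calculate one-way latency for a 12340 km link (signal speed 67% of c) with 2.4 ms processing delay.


Speed = 0.67 * 3e5 km/s = 201000 km/s
Propagation delay = 12340 / 201000 = 0.0614 s = 61.393 ms
Processing delay = 2.4 ms
Total one-way latency = 63.793 ms


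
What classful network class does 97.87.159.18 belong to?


First octet: 97
Binary: 01100001
0xxxxxxx -> Class A (1-126)
Class A, default mask 255.0.0.0 (/8)


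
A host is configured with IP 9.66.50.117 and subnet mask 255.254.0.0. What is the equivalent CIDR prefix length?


Binary: 11111111.11111110.00000000.00000000
Count leading 1s
Prefix: /15


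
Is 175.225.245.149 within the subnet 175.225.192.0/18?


Subnet network: 175.225.192.0
Test IP AND mask: 175.225.192.0
Yes, 175.225.245.149 is in 175.225.192.0/18


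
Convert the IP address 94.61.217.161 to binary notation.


94 = 01011110
61 = 00111101
217 = 11011001
161 = 10100001
Binary: 01011110.00111101.11011001.10100001


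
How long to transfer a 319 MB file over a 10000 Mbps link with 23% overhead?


Effective throughput = 10000 * (1 - 23/100) = 7700 Mbps
File size in Mb = 319 * 8 = 2552 Mb
Time = 2552 / 7700
Time = 0.3314 seconds


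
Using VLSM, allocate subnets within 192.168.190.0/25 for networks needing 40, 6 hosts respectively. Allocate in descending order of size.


40 hosts -> /26 (62 usable): 192.168.190.0/26
6 hosts -> /29 (6 usable): 192.168.190.64/29
Allocation: 192.168.190.0/26 (40 hosts, 62 usable); 192.168.190.64/29 (6 hosts, 6 usable)


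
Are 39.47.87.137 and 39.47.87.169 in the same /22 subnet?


Mask: 255.255.252.0
39.47.87.137 AND mask = 39.47.84.0
39.47.87.169 AND mask = 39.47.84.0
Yes, same subnet (39.47.84.0)


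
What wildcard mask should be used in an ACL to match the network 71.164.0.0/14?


Subnet mask: 255.252.0.0
Wildcard = 255.255.255.255 - subnet mask
255 - 255 = 0
255 - 252 = 3
255 - 0 = 255
255 - 0 = 255
Wildcard: 0.3.255.255


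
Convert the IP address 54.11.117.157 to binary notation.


54 = 00110110
11 = 00001011
117 = 01110101
157 = 10011101
Binary: 00110110.00001011.01110101.10011101


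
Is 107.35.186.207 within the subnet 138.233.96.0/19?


Subnet network: 138.233.96.0
Test IP AND mask: 107.35.160.0
No, 107.35.186.207 is not in 138.233.96.0/19


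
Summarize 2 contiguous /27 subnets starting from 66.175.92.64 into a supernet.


Original prefix: /27
Number of subnets: 2 = 2^1
New prefix = 27 - 1 = 26
Supernet: 66.175.92.64/26


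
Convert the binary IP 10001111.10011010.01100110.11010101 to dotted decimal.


10001111 = 143
10011010 = 154
01100110 = 102
11010101 = 213
IP: 143.154.102.213


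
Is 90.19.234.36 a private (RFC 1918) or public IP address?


RFC 1918 private ranges:
  10.0.0.0/8 (10.0.0.0 - 10.255.255.255)
  172.16.0.0/12 (172.16.0.0 - 172.31.255.255)
  192.168.0.0/16 (192.168.0.0 - 192.168.255.255)
Public (not in any RFC 1918 range)


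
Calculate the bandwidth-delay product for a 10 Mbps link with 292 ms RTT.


BDP = bandwidth * RTT
= 10 Mbps * 292 ms
= 10 * 1e6 * 292 / 1000 bits
= 2920000 bits
= 365000 bytes
= 356.4453 KB
BDP = 2920000 bits (365000 bytes)


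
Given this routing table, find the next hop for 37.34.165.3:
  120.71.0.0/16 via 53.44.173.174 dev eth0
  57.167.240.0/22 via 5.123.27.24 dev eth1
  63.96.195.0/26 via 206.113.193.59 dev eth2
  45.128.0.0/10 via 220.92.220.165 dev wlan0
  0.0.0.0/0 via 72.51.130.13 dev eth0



Longest prefix match for 37.34.165.3:
  /16 120.71.0.0: no
  /22 57.167.240.0: no
  /26 63.96.195.0: no
  /10 45.128.0.0: no
  /0 0.0.0.0: MATCH
Selected: next-hop 72.51.130.13 via eth0 (matched /0)


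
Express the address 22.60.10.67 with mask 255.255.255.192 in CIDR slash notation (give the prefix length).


Binary: 11111111.11111111.11111111.11000000
Count leading 1s
Prefix: /26


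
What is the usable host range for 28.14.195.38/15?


Network: 28.14.0.0
Broadcast: 28.15.255.255
First usable = network + 1
Last usable = broadcast - 1
Range: 28.14.0.1 to 28.15.255.254


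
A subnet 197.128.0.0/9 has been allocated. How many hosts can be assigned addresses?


Host bits = 32 - 9 = 23
Total addresses = 2^23 = 8388608
Usable = total - 2 (network and broadcast)
Usable hosts: 8388606


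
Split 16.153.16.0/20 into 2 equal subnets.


New prefix = 20 + 1 = 21
Each subnet has 2048 addresses
  16.153.16.0/21
  16.153.24.0/21
Subnets: 16.153.16.0/21, 16.153.24.0/21


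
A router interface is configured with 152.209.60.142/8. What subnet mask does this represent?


/8 means 8 network bits, 24 host bits
Binary: 11111111000000000000000000000000
Mask: 255.0.0.0


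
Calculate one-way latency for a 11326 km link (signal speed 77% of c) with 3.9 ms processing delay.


Speed = 0.77 * 3e5 km/s = 231000 km/s
Propagation delay = 11326 / 231000 = 0.049 s = 49.0303 ms
Processing delay = 3.9 ms
Total one-way latency = 52.9303 ms


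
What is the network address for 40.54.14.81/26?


IP:   00101000.00110110.00001110.01010001
Mask: 11111111.11111111.11111111.11000000
AND operation:
Net:  00101000.00110110.00001110.01000000
Network: 40.54.14.64/26


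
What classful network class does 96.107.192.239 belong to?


First octet: 96
Binary: 01100000
0xxxxxxx -> Class A (1-126)
Class A, default mask 255.0.0.0 (/8)


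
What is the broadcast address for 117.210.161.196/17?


Network: 117.210.128.0/17
Host bits = 15
Set all host bits to 1:
Broadcast: 117.210.255.255


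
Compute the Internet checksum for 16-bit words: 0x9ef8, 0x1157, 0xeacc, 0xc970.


Sum all words (with carry folding):
+ 0x9ef8 = 0x9ef8
+ 0x1157 = 0xb04f
+ 0xeacc = 0x9b1c
+ 0xc970 = 0x648d
One's complement: ~0x648d
Checksum = 0x9b72


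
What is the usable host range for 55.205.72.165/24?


Network: 55.205.72.0
Broadcast: 55.205.72.255
First usable = network + 1
Last usable = broadcast - 1
Range: 55.205.72.1 to 55.205.72.254


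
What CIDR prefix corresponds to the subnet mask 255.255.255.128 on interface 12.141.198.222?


Binary: 11111111.11111111.11111111.10000000
Count leading 1s
Prefix: /25


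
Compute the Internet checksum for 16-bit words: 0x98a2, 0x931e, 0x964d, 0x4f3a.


Sum all words (with carry folding):
+ 0x98a2 = 0x98a2
+ 0x931e = 0x2bc1
+ 0x964d = 0xc20e
+ 0x4f3a = 0x1149
One's complement: ~0x1149
Checksum = 0xeeb6


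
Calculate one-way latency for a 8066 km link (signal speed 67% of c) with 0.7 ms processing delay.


Speed = 0.67 * 3e5 km/s = 201000 km/s
Propagation delay = 8066 / 201000 = 0.0401 s = 40.1294 ms
Processing delay = 0.7 ms
Total one-way latency = 40.8294 ms


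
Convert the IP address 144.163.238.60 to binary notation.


144 = 10010000
163 = 10100011
238 = 11101110
60 = 00111100
Binary: 10010000.10100011.11101110.00111100


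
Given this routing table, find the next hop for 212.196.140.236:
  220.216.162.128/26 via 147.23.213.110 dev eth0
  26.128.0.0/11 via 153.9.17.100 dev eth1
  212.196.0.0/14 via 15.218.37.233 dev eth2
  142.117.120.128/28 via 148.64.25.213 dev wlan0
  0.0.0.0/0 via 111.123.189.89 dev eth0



Longest prefix match for 212.196.140.236:
  /26 220.216.162.128: no
  /11 26.128.0.0: no
  /14 212.196.0.0: MATCH
  /28 142.117.120.128: no
  /0 0.0.0.0: MATCH
Selected: next-hop 15.218.37.233 via eth2 (matched /14)


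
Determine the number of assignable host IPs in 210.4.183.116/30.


Host bits = 32 - 30 = 2
Total addresses = 2^2 = 4
Usable = total - 2 (network and broadcast)
Usable hosts: 2


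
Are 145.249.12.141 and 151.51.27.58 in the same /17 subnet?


Mask: 255.255.128.0
145.249.12.141 AND mask = 145.249.0.0
151.51.27.58 AND mask = 151.51.0.0
No, different subnets (145.249.0.0 vs 151.51.0.0)


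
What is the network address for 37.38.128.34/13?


IP:   00100101.00100110.10000000.00100010
Mask: 11111111.11111000.00000000.00000000
AND operation:
Net:  00100101.00100000.00000000.00000000
Network: 37.32.0.0/13


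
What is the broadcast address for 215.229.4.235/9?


Network: 215.128.0.0/9
Host bits = 23
Set all host bits to 1:
Broadcast: 215.255.255.255


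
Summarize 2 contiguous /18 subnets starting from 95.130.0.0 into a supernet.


Original prefix: /18
Number of subnets: 2 = 2^1
New prefix = 18 - 1 = 17
Supernet: 95.130.0.0/17


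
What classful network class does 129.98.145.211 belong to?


First octet: 129
Binary: 10000001
10xxxxxx -> Class B (128-191)
Class B, default mask 255.255.0.0 (/16)


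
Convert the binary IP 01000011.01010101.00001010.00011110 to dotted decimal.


01000011 = 67
01010101 = 85
00001010 = 10
00011110 = 30
IP: 67.85.10.30


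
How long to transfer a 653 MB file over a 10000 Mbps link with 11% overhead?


Effective throughput = 10000 * (1 - 11/100) = 8900 Mbps
File size in Mb = 653 * 8 = 5224 Mb
Time = 5224 / 8900
Time = 0.587 seconds


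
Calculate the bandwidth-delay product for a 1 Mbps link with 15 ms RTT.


BDP = bandwidth * RTT
= 1 Mbps * 15 ms
= 1 * 1e6 * 15 / 1000 bits
= 15000 bits
= 1875 bytes
= 1.8311 KB
BDP = 15000 bits (1875 bytes)


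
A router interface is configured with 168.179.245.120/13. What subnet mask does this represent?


/13 means 13 network bits, 19 host bits
Binary: 11111111111110000000000000000000
Mask: 255.248.0.0


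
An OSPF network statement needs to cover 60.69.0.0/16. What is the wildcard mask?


Subnet mask: 255.255.0.0
Wildcard = 255.255.255.255 - subnet mask
255 - 255 = 0
255 - 255 = 0
255 - 0 = 255
255 - 0 = 255
Wildcard: 0.0.255.255


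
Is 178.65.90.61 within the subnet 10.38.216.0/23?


Subnet network: 10.38.216.0
Test IP AND mask: 178.65.90.0
No, 178.65.90.61 is not in 10.38.216.0/23


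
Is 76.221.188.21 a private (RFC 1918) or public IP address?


RFC 1918 private ranges:
  10.0.0.0/8 (10.0.0.0 - 10.255.255.255)
  172.16.0.0/12 (172.16.0.0 - 172.31.255.255)
  192.168.0.0/16 (192.168.0.0 - 192.168.255.255)
Public (not in any RFC 1918 range)


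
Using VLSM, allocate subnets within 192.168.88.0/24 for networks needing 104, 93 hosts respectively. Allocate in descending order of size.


104 hosts -> /25 (126 usable): 192.168.88.0/25
93 hosts -> /25 (126 usable): 192.168.88.128/25
Allocation: 192.168.88.0/25 (104 hosts, 126 usable); 192.168.88.128/25 (93 hosts, 126 usable)


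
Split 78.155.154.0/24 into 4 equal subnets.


New prefix = 24 + 2 = 26
Each subnet has 64 addresses
  78.155.154.0/26
  78.155.154.64/26
  78.155.154.128/26
  78.155.154.192/26
Subnets: 78.155.154.0/26, 78.155.154.64/26, 78.155.154.128/26, 78.155.154.192/26


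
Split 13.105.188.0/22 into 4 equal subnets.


New prefix = 22 + 2 = 24
Each subnet has 256 addresses
  13.105.188.0/24
  13.105.189.0/24
  13.105.190.0/24
  13.105.191.0/24
Subnets: 13.105.188.0/24, 13.105.189.0/24, 13.105.190.0/24, 13.105.191.0/24


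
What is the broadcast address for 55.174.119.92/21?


Network: 55.174.112.0/21
Host bits = 11
Set all host bits to 1:
Broadcast: 55.174.119.255


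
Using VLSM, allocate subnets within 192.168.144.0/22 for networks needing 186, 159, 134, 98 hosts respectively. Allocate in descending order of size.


186 hosts -> /24 (254 usable): 192.168.144.0/24
159 hosts -> /24 (254 usable): 192.168.145.0/24
134 hosts -> /24 (254 usable): 192.168.146.0/24
98 hosts -> /25 (126 usable): 192.168.147.0/25
Allocation: 192.168.144.0/24 (186 hosts, 254 usable); 192.168.145.0/24 (159 hosts, 254 usable); 192.168.146.0/24 (134 hosts, 254 usable); 192.168.147.0/25 (98 hosts, 126 usable)


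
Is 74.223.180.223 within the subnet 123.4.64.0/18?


Subnet network: 123.4.64.0
Test IP AND mask: 74.223.128.0
No, 74.223.180.223 is not in 123.4.64.0/18


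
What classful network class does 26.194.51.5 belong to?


First octet: 26
Binary: 00011010
0xxxxxxx -> Class A (1-126)
Class A, default mask 255.0.0.0 (/8)


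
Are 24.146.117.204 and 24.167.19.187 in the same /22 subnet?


Mask: 255.255.252.0
24.146.117.204 AND mask = 24.146.116.0
24.167.19.187 AND mask = 24.167.16.0
No, different subnets (24.146.116.0 vs 24.167.16.0)


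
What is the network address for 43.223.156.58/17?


IP:   00101011.11011111.10011100.00111010
Mask: 11111111.11111111.10000000.00000000
AND operation:
Net:  00101011.11011111.10000000.00000000
Network: 43.223.128.0/17


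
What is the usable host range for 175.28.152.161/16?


Network: 175.28.0.0
Broadcast: 175.28.255.255
First usable = network + 1
Last usable = broadcast - 1
Range: 175.28.0.1 to 175.28.255.254


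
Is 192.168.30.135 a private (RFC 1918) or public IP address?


RFC 1918 private ranges:
  10.0.0.0/8 (10.0.0.0 - 10.255.255.255)
  172.16.0.0/12 (172.16.0.0 - 172.31.255.255)
  192.168.0.0/16 (192.168.0.0 - 192.168.255.255)
Private (in 192.168.0.0/16)


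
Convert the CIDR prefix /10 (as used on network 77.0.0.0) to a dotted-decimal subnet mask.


/10 means 10 network bits, 22 host bits
Binary: 11111111110000000000000000000000
Mask: 255.192.0.0


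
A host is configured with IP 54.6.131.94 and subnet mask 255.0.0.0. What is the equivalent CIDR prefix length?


Binary: 11111111.00000000.00000000.00000000
Count leading 1s
Prefix: /8


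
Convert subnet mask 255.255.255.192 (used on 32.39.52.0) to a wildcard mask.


Subnet mask: 255.255.255.192
Wildcard = 255.255.255.255 - subnet mask
255 - 255 = 0
255 - 255 = 0
255 - 255 = 0
255 - 192 = 63
Wildcard: 0.0.0.63


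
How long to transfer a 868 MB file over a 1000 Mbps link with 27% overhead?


Effective throughput = 1000 * (1 - 27/100) = 730 Mbps
File size in Mb = 868 * 8 = 6944 Mb
Time = 6944 / 730
Time = 9.5123 seconds


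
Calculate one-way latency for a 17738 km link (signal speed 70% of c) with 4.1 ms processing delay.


Speed = 0.7 * 3e5 km/s = 210000 km/s
Propagation delay = 17738 / 210000 = 0.0845 s = 84.4667 ms
Processing delay = 4.1 ms
Total one-way latency = 88.5667 ms


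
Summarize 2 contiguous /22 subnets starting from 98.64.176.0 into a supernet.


Original prefix: /22
Number of subnets: 2 = 2^1
New prefix = 22 - 1 = 21
Supernet: 98.64.176.0/21


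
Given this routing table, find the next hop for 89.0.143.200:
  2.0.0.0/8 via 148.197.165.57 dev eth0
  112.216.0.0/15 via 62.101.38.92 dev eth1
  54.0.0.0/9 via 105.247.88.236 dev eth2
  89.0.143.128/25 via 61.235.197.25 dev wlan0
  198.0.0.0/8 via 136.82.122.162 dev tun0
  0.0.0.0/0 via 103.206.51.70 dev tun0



Longest prefix match for 89.0.143.200:
  /8 2.0.0.0: no
  /15 112.216.0.0: no
  /9 54.0.0.0: no
  /25 89.0.143.128: MATCH
  /8 198.0.0.0: no
  /0 0.0.0.0: MATCH
Selected: next-hop 61.235.197.25 via wlan0 (matched /25)


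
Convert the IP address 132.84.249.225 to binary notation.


132 = 10000100
84 = 01010100
249 = 11111001
225 = 11100001
Binary: 10000100.01010100.11111001.11100001


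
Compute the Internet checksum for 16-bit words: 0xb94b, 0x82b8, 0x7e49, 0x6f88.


Sum all words (with carry folding):
+ 0xb94b = 0xb94b
+ 0x82b8 = 0x3c04
+ 0x7e49 = 0xba4d
+ 0x6f88 = 0x29d6
One's complement: ~0x29d6
Checksum = 0xd629


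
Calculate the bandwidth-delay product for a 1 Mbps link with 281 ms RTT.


BDP = bandwidth * RTT
= 1 Mbps * 281 ms
= 1 * 1e6 * 281 / 1000 bits
= 281000 bits
= 35125 bytes
= 34.3018 KB
BDP = 281000 bits (35125 bytes)


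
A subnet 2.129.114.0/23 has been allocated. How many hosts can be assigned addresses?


Host bits = 32 - 23 = 9
Total addresses = 2^9 = 512
Usable = total - 2 (network and broadcast)
Usable hosts: 510


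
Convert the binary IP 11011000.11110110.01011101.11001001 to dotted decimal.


11011000 = 216
11110110 = 246
01011101 = 93
11001001 = 201
IP: 216.246.93.201


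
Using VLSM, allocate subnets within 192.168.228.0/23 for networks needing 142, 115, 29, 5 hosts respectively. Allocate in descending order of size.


142 hosts -> /24 (254 usable): 192.168.228.0/24
115 hosts -> /25 (126 usable): 192.168.229.0/25
29 hosts -> /27 (30 usable): 192.168.229.128/27
5 hosts -> /29 (6 usable): 192.168.229.160/29
Allocation: 192.168.228.0/24 (142 hosts, 254 usable); 192.168.229.0/25 (115 hosts, 126 usable); 192.168.229.128/27 (29 hosts, 30 usable); 192.168.229.160/29 (5 hosts, 6 usable)


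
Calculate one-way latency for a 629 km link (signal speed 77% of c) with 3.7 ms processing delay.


Speed = 0.77 * 3e5 km/s = 231000 km/s
Propagation delay = 629 / 231000 = 0.0027 s = 2.7229 ms
Processing delay = 3.7 ms
Total one-way latency = 6.4229 ms


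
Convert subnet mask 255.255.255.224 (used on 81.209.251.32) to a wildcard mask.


Subnet mask: 255.255.255.224
Wildcard = 255.255.255.255 - subnet mask
255 - 255 = 0
255 - 255 = 0
255 - 255 = 0
255 - 224 = 31
Wildcard: 0.0.0.31


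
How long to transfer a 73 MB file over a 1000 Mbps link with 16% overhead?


Effective throughput = 1000 * (1 - 16/100) = 840 Mbps
File size in Mb = 73 * 8 = 584 Mb
Time = 584 / 840
Time = 0.6952 seconds


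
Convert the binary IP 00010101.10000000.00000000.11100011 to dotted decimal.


00010101 = 21
10000000 = 128
00000000 = 0
11100011 = 227
IP: 21.128.0.227


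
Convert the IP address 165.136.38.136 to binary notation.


165 = 10100101
136 = 10001000
38 = 00100110
136 = 10001000
Binary: 10100101.10001000.00100110.10001000


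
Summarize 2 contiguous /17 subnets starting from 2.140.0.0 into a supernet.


Original prefix: /17
Number of subnets: 2 = 2^1
New prefix = 17 - 1 = 16
Supernet: 2.140.0.0/16


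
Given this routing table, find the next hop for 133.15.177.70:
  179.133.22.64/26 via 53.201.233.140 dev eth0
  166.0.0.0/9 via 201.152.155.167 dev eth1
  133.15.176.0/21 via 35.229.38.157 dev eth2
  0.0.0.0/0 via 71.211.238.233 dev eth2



Longest prefix match for 133.15.177.70:
  /26 179.133.22.64: no
  /9 166.0.0.0: no
  /21 133.15.176.0: MATCH
  /0 0.0.0.0: MATCH
Selected: next-hop 35.229.38.157 via eth2 (matched /21)


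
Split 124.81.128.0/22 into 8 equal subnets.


New prefix = 22 + 3 = 25
Each subnet has 128 addresses
  124.81.128.0/25
  124.81.128.128/25
  124.81.129.0/25
  124.81.129.128/25
  124.81.130.0/25
  124.81.130.128/25
  124.81.131.0/25
  124.81.131.128/25
Subnets: 124.81.128.0/25, 124.81.128.128/25, 124.81.129.0/25, 124.81.129.128/25, 124.81.130.0/25, 124.81.130.128/25, 124.81.131.0/25, 124.81.131.128/25


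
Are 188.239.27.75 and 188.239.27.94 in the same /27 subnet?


Mask: 255.255.255.224
188.239.27.75 AND mask = 188.239.27.64
188.239.27.94 AND mask = 188.239.27.64
Yes, same subnet (188.239.27.64)


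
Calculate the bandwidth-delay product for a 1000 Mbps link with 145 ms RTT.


BDP = bandwidth * RTT
= 1000 Mbps * 145 ms
= 1000 * 1e6 * 145 / 1000 bits
= 145000000 bits
= 18125000 bytes
= 17700.1953 KB
BDP = 145000000 bits (18125000 bytes)


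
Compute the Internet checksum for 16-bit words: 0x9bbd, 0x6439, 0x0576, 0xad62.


Sum all words (with carry folding):
+ 0x9bbd = 0x9bbd
+ 0x6439 = 0xfff6
+ 0x0576 = 0x056d
+ 0xad62 = 0xb2cf
One's complement: ~0xb2cf
Checksum = 0x4d30


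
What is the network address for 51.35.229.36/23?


IP:   00110011.00100011.11100101.00100100
Mask: 11111111.11111111.11111110.00000000
AND operation:
Net:  00110011.00100011.11100100.00000000
Network: 51.35.228.0/23


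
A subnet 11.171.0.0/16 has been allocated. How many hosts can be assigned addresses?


Host bits = 32 - 16 = 16
Total addresses = 2^16 = 65536
Usable = total - 2 (network and broadcast)
Usable hosts: 65534


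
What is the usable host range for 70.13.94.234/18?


Network: 70.13.64.0
Broadcast: 70.13.127.255
First usable = network + 1
Last usable = broadcast - 1
Range: 70.13.64.1 to 70.13.127.254


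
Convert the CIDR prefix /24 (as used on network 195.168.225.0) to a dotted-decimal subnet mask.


/24 means 24 network bits, 8 host bits
Binary: 11111111111111111111111100000000
Mask: 255.255.255.0


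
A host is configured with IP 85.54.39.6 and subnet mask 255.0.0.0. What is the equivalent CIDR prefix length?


Binary: 11111111.00000000.00000000.00000000
Count leading 1s
Prefix: /8


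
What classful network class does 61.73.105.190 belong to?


First octet: 61
Binary: 00111101
0xxxxxxx -> Class A (1-126)
Class A, default mask 255.0.0.0 (/8)


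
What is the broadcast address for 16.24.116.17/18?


Network: 16.24.64.0/18
Host bits = 14
Set all host bits to 1:
Broadcast: 16.24.127.255


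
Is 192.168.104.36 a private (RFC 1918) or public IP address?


RFC 1918 private ranges:
  10.0.0.0/8 (10.0.0.0 - 10.255.255.255)
  172.16.0.0/12 (172.16.0.0 - 172.31.255.255)
  192.168.0.0/16 (192.168.0.0 - 192.168.255.255)
Private (in 192.168.0.0/16)


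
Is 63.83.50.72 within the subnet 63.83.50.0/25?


Subnet network: 63.83.50.0
Test IP AND mask: 63.83.50.0
Yes, 63.83.50.72 is in 63.83.50.0/25


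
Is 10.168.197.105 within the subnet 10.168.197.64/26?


Subnet network: 10.168.197.64
Test IP AND mask: 10.168.197.64
Yes, 10.168.197.105 is in 10.168.197.64/26


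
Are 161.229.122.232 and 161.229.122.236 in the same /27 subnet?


Mask: 255.255.255.224
161.229.122.232 AND mask = 161.229.122.224
161.229.122.236 AND mask = 161.229.122.224
Yes, same subnet (161.229.122.224)


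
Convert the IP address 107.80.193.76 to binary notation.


107 = 01101011
80 = 01010000
193 = 11000001
76 = 01001100
Binary: 01101011.01010000.11000001.01001100


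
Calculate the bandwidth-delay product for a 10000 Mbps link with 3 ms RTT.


BDP = bandwidth * RTT
= 10000 Mbps * 3 ms
= 10000 * 1e6 * 3 / 1000 bits
= 30000000 bits
= 3750000 bytes
= 3662.1094 KB
BDP = 30000000 bits (3750000 bytes)


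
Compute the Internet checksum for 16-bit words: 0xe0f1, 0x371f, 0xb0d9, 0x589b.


Sum all words (with carry folding):
+ 0xe0f1 = 0xe0f1
+ 0x371f = 0x1811
+ 0xb0d9 = 0xc8ea
+ 0x589b = 0x2186
One's complement: ~0x2186
Checksum = 0xde79


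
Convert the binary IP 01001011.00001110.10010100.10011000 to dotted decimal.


01001011 = 75
00001110 = 14
10010100 = 148
10011000 = 152
IP: 75.14.148.152


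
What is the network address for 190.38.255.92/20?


IP:   10111110.00100110.11111111.01011100
Mask: 11111111.11111111.11110000.00000000
AND operation:
Net:  10111110.00100110.11110000.00000000
Network: 190.38.240.0/20


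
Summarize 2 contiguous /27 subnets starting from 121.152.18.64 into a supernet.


Original prefix: /27
Number of subnets: 2 = 2^1
New prefix = 27 - 1 = 26
Supernet: 121.152.18.64/26


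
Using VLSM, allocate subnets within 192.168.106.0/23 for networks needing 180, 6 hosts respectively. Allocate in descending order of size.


180 hosts -> /24 (254 usable): 192.168.106.0/24
6 hosts -> /29 (6 usable): 192.168.107.0/29
Allocation: 192.168.106.0/24 (180 hosts, 254 usable); 192.168.107.0/29 (6 hosts, 6 usable)


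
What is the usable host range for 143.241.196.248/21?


Network: 143.241.192.0
Broadcast: 143.241.199.255
First usable = network + 1
Last usable = broadcast - 1
Range: 143.241.192.1 to 143.241.199.254


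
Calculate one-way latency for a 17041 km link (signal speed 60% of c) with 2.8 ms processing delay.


Speed = 0.6 * 3e5 km/s = 180000 km/s
Propagation delay = 17041 / 180000 = 0.0947 s = 94.6722 ms
Processing delay = 2.8 ms
Total one-way latency = 97.4722 ms


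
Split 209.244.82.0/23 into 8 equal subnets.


New prefix = 23 + 3 = 26
Each subnet has 64 addresses
  209.244.82.0/26
  209.244.82.64/26
  209.244.82.128/26
  209.244.82.192/26
  209.244.83.0/26
  209.244.83.64/26
  209.244.83.128/26
  209.244.83.192/26
Subnets: 209.244.82.0/26, 209.244.82.64/26, 209.244.82.128/26, 209.244.82.192/26, 209.244.83.0/26, 209.244.83.64/26, 209.244.83.128/26, 209.244.83.192/26


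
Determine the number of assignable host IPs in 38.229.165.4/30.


Host bits = 32 - 30 = 2
Total addresses = 2^2 = 4
Usable = total - 2 (network and broadcast)
Usable hosts: 2


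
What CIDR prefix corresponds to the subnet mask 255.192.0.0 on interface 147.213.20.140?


Binary: 11111111.11000000.00000000.00000000
Count leading 1s
Prefix: /10


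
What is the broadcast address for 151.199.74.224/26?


Network: 151.199.74.192/26
Host bits = 6
Set all host bits to 1:
Broadcast: 151.199.74.255


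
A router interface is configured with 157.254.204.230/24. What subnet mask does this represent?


/24 means 24 network bits, 8 host bits
Binary: 11111111111111111111111100000000
Mask: 255.255.255.0


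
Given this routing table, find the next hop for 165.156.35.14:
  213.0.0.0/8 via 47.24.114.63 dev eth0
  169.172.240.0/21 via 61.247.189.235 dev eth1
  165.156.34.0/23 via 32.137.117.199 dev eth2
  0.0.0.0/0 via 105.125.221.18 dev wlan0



Longest prefix match for 165.156.35.14:
  /8 213.0.0.0: no
  /21 169.172.240.0: no
  /23 165.156.34.0: MATCH
  /0 0.0.0.0: MATCH
Selected: next-hop 32.137.117.199 via eth2 (matched /23)


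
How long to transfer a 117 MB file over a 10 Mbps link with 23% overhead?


Effective throughput = 10 * (1 - 23/100) = 7.7 Mbps
File size in Mb = 117 * 8 = 936 Mb
Time = 936 / 7.7
Time = 121.5584 seconds


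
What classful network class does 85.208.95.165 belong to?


First octet: 85
Binary: 01010101
0xxxxxxx -> Class A (1-126)
Class A, default mask 255.0.0.0 (/8)


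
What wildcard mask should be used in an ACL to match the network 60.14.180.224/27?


Subnet mask: 255.255.255.224
Wildcard = 255.255.255.255 - subnet mask
255 - 255 = 0
255 - 255 = 0
255 - 255 = 0
255 - 224 = 31
Wildcard: 0.0.0.31


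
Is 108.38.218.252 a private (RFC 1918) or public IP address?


RFC 1918 private ranges:
  10.0.0.0/8 (10.0.0.0 - 10.255.255.255)
  172.16.0.0/12 (172.16.0.0 - 172.31.255.255)
  192.168.0.0/16 (192.168.0.0 - 192.168.255.255)
Public (not in any RFC 1918 range)
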